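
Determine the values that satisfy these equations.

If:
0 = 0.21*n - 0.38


Then:
n = 1.81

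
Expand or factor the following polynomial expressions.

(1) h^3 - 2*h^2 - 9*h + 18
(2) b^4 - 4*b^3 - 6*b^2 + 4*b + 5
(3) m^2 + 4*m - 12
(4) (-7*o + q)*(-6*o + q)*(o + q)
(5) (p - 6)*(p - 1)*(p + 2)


(1) = (h - 3)*(h - 2)*(h + 3)
(2) = (b - 5)*(b - 1)*(b + 1)^2
(3) = (m - 2)*(m + 6)
(4) = 42*o^3 + 29*o^2*q - 12*o*q^2 + q^3
(5) = p^3 - 5*p^2 - 8*p + 12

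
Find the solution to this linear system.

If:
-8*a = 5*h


Then:
a = -5*h/8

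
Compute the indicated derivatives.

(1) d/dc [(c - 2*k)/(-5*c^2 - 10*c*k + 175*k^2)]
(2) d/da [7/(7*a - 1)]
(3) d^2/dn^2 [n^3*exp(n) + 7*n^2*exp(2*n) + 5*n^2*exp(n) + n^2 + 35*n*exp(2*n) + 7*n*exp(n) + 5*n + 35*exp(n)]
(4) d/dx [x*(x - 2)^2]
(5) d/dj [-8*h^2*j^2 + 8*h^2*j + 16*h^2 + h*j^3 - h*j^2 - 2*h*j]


(1) = (-c^2 - 2*c*k + 35*k^2 + 2*(c - 2*k)*(c + k))/(5*(c^2 + 2*c*k - 35*k^2)^2)
(2) = -49/(7*a - 1)^2
(3) = n^3*exp(n) + 28*n^2*exp(2*n) + 11*n^2*exp(n) + 196*n*exp(2*n) + 33*n*exp(n) + 154*exp(2*n) + 59*exp(n) + 2
(4) = (x - 2)*(3*x - 2)
(5) = h*(-16*h*j + 8*h + 3*j^2 - 2*j - 2)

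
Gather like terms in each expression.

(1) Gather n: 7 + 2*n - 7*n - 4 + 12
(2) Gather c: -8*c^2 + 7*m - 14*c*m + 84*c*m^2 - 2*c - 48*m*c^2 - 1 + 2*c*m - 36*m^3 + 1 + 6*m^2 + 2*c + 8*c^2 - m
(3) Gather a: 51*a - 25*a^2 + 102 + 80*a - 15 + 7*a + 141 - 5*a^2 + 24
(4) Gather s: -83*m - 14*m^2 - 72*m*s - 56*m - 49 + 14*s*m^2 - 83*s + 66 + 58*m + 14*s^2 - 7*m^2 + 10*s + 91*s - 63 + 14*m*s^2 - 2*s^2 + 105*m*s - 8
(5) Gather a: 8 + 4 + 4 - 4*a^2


(1) = 15 - 5*n
(2) = -48*c^2*m + c*(84*m^2 - 12*m) - 36*m^3 + 6*m^2 + 6*m
(3) = -30*a^2 + 138*a + 252
(4) = -21*m^2 - 81*m + s^2*(14*m + 12) + s*(14*m^2 + 33*m + 18) - 54
(5) = 16 - 4*a^2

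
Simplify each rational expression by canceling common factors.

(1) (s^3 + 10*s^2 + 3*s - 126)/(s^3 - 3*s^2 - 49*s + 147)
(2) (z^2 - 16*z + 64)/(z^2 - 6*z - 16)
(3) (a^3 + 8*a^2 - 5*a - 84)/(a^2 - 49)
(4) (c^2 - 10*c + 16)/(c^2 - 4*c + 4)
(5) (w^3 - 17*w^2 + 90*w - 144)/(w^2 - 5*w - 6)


(1) = (s + 6)/(s - 7)
(2) = (z - 8)/(z + 2)
(3) = (a^2 + a - 12)/(a - 7)
(4) = (c - 8)/(c - 2)
(5) = (w^2 - 11*w + 24)/(w + 1)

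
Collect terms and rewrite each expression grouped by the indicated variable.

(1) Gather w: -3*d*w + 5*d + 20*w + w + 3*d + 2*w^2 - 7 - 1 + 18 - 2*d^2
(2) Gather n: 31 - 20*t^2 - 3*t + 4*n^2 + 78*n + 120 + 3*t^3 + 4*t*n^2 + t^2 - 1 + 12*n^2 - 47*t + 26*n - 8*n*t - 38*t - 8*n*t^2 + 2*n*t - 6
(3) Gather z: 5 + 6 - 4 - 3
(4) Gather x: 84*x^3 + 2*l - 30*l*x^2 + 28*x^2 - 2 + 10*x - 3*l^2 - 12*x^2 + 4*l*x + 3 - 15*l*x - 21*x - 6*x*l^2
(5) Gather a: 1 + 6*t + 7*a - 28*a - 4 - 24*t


(1) = -2*d^2 + 8*d + 2*w^2 + w*(21 - 3*d) + 10
(2) = n^2*(4*t + 16) + n*(-8*t^2 - 6*t + 104) + 3*t^3 - 19*t^2 - 88*t + 144
(3) = 4
(4) = -3*l^2 + 2*l + 84*x^3 + x^2*(16 - 30*l) + x*(-6*l^2 - 11*l - 11) + 1
(5) = -21*a - 18*t - 3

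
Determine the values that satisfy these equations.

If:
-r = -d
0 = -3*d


Then:
d = 0
r = 0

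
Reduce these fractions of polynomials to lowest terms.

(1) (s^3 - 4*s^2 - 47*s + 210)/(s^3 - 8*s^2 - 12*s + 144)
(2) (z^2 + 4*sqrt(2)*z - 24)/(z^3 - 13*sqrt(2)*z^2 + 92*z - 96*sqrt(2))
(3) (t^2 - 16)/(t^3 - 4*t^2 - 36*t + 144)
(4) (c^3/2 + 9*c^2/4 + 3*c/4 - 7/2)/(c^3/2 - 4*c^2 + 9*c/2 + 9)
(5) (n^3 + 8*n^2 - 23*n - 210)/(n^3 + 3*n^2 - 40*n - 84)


(1) = (s^2 + 2*s - 35)/(s^2 - 2*s - 24)
(2) = (z + 6*sqrt(2))/(z^2 - 11*sqrt(2)*z + 48)
(3) = (t + 4)/(t^2 - 36)
(4) = (2*c^3 + 9*c^2 + 3*c - 14)/(2*c^3 - 16*c^2 + 18*c + 36)
(5) = (n^2 + n - 30)/(n^2 - 4*n - 12)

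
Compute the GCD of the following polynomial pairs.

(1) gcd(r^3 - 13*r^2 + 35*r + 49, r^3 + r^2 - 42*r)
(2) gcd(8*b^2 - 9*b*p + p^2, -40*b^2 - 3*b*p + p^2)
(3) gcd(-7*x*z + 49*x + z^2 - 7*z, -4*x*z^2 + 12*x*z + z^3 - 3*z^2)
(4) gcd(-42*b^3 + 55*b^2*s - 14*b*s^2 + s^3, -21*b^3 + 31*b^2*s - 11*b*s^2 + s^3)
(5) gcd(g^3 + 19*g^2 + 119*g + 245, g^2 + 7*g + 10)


(1) = 1
(2) = gcd((-8*b + p)*(-b + p), (-8*b + p)*(5*b + p)) = -8*b + p
(3) = 1
(4) = 7*b^2 - 8*b*s + s^2
(5) = g + 5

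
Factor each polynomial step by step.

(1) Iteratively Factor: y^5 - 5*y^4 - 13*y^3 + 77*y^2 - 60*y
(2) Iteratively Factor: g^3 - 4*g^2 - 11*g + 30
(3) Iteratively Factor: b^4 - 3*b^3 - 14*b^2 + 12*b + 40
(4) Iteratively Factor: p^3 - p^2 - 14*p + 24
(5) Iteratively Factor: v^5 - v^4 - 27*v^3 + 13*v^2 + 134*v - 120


(1) = (y)*(y^4 - 5*y^3 - 13*y^2 + 77*y - 60) = y*(y - 1)*(y^3 - 4*y^2 - 17*y + 60) = y*(y - 1)*(y + 4)*(y^2 - 8*y + 15) = y*(y - 5)*(y - 1)*(y + 4)*(y - 3)
(2) = (g - 2)*(g^2 - 2*g - 15) = (g - 2)*(g + 3)*(g - 5)
(3) = (b + 2)*(b^3 - 5*b^2 - 4*b + 20) = (b + 2)^2*(b^2 - 7*b + 10) = (b - 2)*(b + 2)^2*(b - 5)
(4) = (p - 3)*(p^2 + 2*p - 8) = (p - 3)*(p + 4)*(p - 2)
(5) = (v - 1)*(v^4 - 27*v^2 - 14*v + 120) = (v - 2)*(v - 1)*(v^3 + 2*v^2 - 23*v - 60) = (v - 2)*(v - 1)*(v + 3)*(v^2 - v - 20) = (v - 2)*(v - 1)*(v + 3)*(v + 4)*(v - 5)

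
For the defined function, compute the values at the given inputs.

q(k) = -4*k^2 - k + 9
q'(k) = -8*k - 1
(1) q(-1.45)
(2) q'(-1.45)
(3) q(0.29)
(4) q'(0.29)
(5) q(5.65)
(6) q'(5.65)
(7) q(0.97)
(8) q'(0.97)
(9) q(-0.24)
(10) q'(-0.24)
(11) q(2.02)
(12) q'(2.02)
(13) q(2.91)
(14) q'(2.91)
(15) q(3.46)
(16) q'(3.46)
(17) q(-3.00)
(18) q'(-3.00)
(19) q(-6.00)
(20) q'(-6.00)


(1) = 2.04
(2) = 10.60
(3) = 8.37
(4) = -3.32
(5) = -124.34
(6) = -46.20
(7) = 4.27
(8) = -8.76
(9) = 9.01
(10) = 0.92
(11) = -9.34
(12) = -17.16
(13) = -27.78
(14) = -24.28
(15) = -42.35
(16) = -28.68
(17) = -24.00
(18) = 23.00
(19) = -129.00
(20) = 47.00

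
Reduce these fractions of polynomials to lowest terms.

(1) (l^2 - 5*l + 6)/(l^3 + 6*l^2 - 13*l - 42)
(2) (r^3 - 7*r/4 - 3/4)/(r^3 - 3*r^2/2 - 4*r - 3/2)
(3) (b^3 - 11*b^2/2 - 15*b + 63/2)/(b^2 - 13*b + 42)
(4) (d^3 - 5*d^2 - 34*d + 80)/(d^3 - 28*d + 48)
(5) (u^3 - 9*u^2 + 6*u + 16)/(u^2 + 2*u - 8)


(1) = (l - 2)/(l^2 + 9*l + 14)
(2) = (2*r - 3)/(2*r - 6)
(3) = (2*b^2 + 3*b - 9)/(2*b - 12)
(4) = (d^2 - 3*d - 40)/(d^2 + 2*d - 24)
(5) = (u^2 - 7*u - 8)/(u + 4)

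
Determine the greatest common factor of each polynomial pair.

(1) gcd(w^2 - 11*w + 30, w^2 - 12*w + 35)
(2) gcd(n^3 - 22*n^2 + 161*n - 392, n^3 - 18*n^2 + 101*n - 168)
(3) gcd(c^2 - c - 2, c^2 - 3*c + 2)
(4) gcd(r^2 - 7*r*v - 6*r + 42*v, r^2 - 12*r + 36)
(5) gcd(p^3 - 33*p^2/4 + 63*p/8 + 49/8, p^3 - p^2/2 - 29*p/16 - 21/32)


(1) = gcd((w - 6)*(w - 5), (w - 7)*(w - 5)) = w - 5
(2) = n^2 - 15*n + 56
(3) = c - 2
(4) = r - 6
(5) = gcd((p - 7)*(p - 7/4)*(p + 1/2), (p - 7/4)*(p + 1/2)*(p + 3/4)) = p^2 - 5*p/4 - 7/8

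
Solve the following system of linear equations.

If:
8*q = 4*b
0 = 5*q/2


Then:
b = 0
q = 0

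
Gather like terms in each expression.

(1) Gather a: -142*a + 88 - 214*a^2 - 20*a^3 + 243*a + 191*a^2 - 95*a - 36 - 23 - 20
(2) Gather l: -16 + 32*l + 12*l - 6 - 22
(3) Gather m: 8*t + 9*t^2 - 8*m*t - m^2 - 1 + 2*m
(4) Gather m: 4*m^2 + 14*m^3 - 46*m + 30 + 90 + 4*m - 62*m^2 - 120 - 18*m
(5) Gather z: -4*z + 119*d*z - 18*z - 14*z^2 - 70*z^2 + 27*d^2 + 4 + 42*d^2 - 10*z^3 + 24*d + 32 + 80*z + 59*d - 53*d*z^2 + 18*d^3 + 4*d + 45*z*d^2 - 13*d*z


(1) = -20*a^3 - 23*a^2 + 6*a + 9
(2) = 44*l - 44
(3) = -m^2 + m*(2 - 8*t) + 9*t^2 + 8*t - 1
(4) = 14*m^3 - 58*m^2 - 60*m
(5) = 18*d^3 + 69*d^2 + 87*d - 10*z^3 + z^2*(-53*d - 84) + z*(45*d^2 + 106*d + 58) + 36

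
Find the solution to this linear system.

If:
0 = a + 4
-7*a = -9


Then:
No Solution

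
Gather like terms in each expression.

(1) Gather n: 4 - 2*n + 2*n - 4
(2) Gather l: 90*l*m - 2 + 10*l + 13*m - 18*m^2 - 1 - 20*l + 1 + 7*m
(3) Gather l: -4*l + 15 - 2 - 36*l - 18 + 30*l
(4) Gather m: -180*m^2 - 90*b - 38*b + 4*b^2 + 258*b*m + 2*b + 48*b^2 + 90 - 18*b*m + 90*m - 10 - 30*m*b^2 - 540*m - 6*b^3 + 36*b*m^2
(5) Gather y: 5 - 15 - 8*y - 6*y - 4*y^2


(1) = 0
(2) = l*(90*m - 10) - 18*m^2 + 20*m - 2
(3) = -10*l - 5
(4) = -6*b^3 + 52*b^2 - 126*b + m^2*(36*b - 180) + m*(-30*b^2 + 240*b - 450) + 80
(5) = -4*y^2 - 14*y - 10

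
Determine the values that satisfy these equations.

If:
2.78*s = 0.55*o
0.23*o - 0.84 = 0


Then:
o = 3.65
s = 0.72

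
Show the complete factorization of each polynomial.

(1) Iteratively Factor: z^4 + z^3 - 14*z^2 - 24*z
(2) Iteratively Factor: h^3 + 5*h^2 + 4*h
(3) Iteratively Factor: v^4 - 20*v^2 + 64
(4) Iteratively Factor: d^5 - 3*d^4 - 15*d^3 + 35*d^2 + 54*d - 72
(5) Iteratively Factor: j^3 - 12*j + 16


(1) = (z + 2)*(z^3 - z^2 - 12*z) = z*(z + 2)*(z^2 - z - 12) = z*(z - 4)*(z + 2)*(z + 3)
(2) = (h + 4)*(h^2 + h) = h*(h + 4)*(h + 1)
(3) = (v + 2)*(v^3 - 2*v^2 - 16*v + 32) = (v - 2)*(v + 2)*(v^2 - 16) = (v - 4)*(v - 2)*(v + 2)*(v + 4)
(4) = (d - 4)*(d^4 + d^3 - 11*d^2 - 9*d + 18) = (d - 4)*(d + 3)*(d^3 - 2*d^2 - 5*d + 6) = (d - 4)*(d - 1)*(d + 3)*(d^2 - d - 6) = (d - 4)*(d - 1)*(d + 2)*(d + 3)*(d - 3)
(5) = (j - 2)*(j^2 + 2*j - 8) = (j - 2)^2*(j + 4)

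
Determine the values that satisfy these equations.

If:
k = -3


Then:
k = -3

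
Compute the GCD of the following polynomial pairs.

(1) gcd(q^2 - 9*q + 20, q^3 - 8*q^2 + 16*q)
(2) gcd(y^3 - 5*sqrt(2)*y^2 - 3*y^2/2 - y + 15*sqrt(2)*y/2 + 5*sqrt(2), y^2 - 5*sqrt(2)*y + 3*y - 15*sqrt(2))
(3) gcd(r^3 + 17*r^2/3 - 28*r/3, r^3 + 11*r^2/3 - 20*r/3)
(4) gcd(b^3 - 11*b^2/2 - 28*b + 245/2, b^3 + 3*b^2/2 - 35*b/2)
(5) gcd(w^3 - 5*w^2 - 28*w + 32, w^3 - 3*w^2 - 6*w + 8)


(1) = q - 4
(2) = gcd((y - 2)*(y + 1/2)*(y - 5*sqrt(2)), (y + 3)*(y - 5*sqrt(2))) = y - 5*sqrt(2)
(3) = gcd(r*(r - 4/3)*(r + 7), r*(r - 4/3)*(r + 5)) = r^2 - 4*r/3
(4) = gcd((b - 7)*(b - 7/2)*(b + 5), b*(b - 7/2)*(b + 5)) = b^2 + 3*b/2 - 35/2
(5) = w - 1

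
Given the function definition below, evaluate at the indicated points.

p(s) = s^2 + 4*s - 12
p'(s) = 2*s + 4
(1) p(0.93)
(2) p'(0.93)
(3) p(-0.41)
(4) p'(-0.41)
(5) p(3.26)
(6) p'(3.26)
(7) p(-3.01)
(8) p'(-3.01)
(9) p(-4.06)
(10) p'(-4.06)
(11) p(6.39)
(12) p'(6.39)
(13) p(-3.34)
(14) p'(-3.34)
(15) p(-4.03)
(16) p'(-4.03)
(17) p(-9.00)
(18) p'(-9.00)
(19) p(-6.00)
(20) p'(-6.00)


(1) = -7.42
(2) = 5.86
(3) = -13.47
(4) = 3.18
(5) = 11.67
(6) = 10.52
(7) = -14.98
(8) = -2.02
(9) = -11.76
(10) = -4.12
(11) = 54.39
(12) = 16.78
(13) = -14.20
(14) = -2.68
(15) = -11.88
(16) = -4.06
(17) = 33.00
(18) = -14.00
(19) = 0.00
(20) = -8.00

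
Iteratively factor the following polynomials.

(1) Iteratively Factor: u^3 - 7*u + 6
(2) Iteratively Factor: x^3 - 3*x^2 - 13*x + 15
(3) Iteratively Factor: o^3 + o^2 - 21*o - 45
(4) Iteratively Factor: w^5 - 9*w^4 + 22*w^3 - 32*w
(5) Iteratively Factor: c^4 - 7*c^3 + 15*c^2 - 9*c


(1) = (u + 3)*(u^2 - 3*u + 2) = (u - 2)*(u + 3)*(u - 1)
(2) = (x - 5)*(x^2 + 2*x - 3) = (x - 5)*(x + 3)*(x - 1)
(3) = (o + 3)*(o^2 - 2*o - 15) = (o + 3)^2*(o - 5)
(4) = (w - 4)*(w^4 - 5*w^3 + 2*w^2 + 8*w) = (w - 4)*(w - 2)*(w^3 - 3*w^2 - 4*w) = (w - 4)*(w - 2)*(w + 1)*(w^2 - 4*w) = (w - 4)^2*(w - 2)*(w + 1)*(w)
(5) = (c)*(c^3 - 7*c^2 + 15*c - 9) = c*(c - 3)*(c^2 - 4*c + 3) = c*(c - 3)^2*(c - 1)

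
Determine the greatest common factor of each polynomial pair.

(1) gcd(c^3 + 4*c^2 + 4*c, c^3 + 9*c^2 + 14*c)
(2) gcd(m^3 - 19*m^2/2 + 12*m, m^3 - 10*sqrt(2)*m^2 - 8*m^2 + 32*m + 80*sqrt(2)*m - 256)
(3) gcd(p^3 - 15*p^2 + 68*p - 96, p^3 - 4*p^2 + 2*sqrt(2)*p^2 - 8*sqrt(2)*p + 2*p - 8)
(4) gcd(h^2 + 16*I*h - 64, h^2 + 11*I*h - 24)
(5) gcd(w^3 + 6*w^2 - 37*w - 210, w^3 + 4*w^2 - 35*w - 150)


(1) = c^2 + 2*c
(2) = gcd(m*(m - 8)*(m - 3/2), (m - 8)*(m - 8*sqrt(2))*(m - 2*sqrt(2))) = m - 8
(3) = p - 4
(4) = gcd((h + 8*I)^2, (h + 3*I)*(h + 8*I)) = h + 8*I
(5) = gcd((w - 6)*(w + 5)*(w + 7), (w - 6)*(w + 5)^2) = w^2 - w - 30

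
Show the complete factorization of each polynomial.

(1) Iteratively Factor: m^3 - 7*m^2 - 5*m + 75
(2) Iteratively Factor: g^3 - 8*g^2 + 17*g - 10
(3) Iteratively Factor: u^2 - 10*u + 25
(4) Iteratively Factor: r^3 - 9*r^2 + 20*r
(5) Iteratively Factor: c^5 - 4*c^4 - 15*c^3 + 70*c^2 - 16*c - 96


(1) = (m - 5)*(m^2 - 2*m - 15) = (m - 5)^2*(m + 3)
(2) = (g - 2)*(g^2 - 6*g + 5) = (g - 5)*(g - 2)*(g - 1)
(3) = (u - 5)*(u - 5)
(4) = (r)*(r^2 - 9*r + 20) = r*(r - 4)*(r - 5)
(5) = (c - 2)*(c^4 - 2*c^3 - 19*c^2 + 32*c + 48) = (c - 3)*(c - 2)*(c^3 + c^2 - 16*c - 16) = (c - 4)*(c - 3)*(c - 2)*(c^2 + 5*c + 4) = (c - 4)*(c - 3)*(c - 2)*(c + 1)*(c + 4)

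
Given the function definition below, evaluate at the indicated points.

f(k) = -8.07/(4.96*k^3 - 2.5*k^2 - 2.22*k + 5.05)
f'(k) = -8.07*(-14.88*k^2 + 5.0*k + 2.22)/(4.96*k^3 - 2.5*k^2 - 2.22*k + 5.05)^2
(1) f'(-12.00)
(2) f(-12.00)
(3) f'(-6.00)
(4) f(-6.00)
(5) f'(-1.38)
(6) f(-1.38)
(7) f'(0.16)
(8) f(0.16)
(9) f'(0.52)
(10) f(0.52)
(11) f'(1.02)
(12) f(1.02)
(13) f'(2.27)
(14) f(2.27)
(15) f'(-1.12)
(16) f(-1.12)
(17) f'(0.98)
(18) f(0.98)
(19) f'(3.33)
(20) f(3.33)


(1) = 0.00
(2) = 0.00
(3) = 0.00
(4) = 0.01
(5) = 2.84
(6) = 0.83
(7) = -0.98
(8) = -1.74
(9) = -0.42
(10) = -2.06
(11) = 2.22
(12) = -1.48
(13) = 0.25
(14) = -0.18
(15) = 26.98
(16) = 3.14
(17) = 2.19
(18) = -1.57
(19) = 0.05
(20) = -0.05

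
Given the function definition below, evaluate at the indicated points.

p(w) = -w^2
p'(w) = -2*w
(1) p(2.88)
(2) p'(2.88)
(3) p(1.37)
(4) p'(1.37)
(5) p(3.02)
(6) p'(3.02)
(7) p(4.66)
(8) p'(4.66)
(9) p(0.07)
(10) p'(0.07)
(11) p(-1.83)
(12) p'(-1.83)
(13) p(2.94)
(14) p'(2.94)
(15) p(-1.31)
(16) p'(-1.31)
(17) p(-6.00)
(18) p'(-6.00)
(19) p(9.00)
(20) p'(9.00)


(1) = -8.29
(2) = -5.76
(3) = -1.88
(4) = -2.74
(5) = -9.12
(6) = -6.04
(7) = -21.72
(8) = -9.32
(9) = -0.00
(10) = -0.14
(11) = -3.35
(12) = 3.66
(13) = -8.64
(14) = -5.88
(15) = -1.72
(16) = 2.62
(17) = -36.00
(18) = 12.00
(19) = -81.00
(20) = -18.00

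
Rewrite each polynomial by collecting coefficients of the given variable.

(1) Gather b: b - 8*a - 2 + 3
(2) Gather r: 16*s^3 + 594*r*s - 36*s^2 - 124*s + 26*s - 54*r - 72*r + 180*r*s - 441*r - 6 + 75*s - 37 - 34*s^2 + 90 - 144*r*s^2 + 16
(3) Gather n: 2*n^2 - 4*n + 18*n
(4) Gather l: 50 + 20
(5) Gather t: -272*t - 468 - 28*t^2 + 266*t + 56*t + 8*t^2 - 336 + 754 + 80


(1) = -8*a + b + 1
(2) = r*(-144*s^2 + 774*s - 567) + 16*s^3 - 70*s^2 - 23*s + 63
(3) = 2*n^2 + 14*n
(4) = 70
(5) = -20*t^2 + 50*t + 30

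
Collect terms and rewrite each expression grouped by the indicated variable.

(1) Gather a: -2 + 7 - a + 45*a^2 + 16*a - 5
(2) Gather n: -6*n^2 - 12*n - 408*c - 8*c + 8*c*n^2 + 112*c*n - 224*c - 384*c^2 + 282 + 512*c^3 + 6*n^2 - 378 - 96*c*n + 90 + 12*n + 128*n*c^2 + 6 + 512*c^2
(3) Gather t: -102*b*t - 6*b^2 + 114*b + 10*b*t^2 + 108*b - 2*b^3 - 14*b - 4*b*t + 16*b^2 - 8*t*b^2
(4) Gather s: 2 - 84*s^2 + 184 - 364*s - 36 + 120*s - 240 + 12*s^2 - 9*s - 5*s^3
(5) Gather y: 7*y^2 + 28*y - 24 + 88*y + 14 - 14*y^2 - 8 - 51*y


(1) = 45*a^2 + 15*a
(2) = 512*c^3 + 128*c^2 + 8*c*n^2 - 640*c + n*(128*c^2 + 16*c)
(3) = -2*b^3 + 10*b^2 + 10*b*t^2 + 208*b + t*(-8*b^2 - 106*b)
(4) = -5*s^3 - 72*s^2 - 253*s - 90
(5) = -7*y^2 + 65*y - 18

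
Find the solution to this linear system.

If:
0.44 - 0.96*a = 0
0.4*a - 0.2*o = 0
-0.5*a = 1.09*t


Then:
a = 0.46
o = 0.92
t = -0.21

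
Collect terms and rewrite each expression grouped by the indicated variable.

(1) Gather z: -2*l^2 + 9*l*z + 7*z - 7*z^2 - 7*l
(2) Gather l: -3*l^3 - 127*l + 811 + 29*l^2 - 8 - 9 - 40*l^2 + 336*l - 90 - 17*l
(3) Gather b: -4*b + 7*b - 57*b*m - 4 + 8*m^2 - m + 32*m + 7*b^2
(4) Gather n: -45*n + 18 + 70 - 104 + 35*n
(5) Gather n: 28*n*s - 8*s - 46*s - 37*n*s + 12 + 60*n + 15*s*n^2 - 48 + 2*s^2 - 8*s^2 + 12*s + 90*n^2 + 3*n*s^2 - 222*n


(1) = -2*l^2 - 7*l - 7*z^2 + z*(9*l + 7)
(2) = -3*l^3 - 11*l^2 + 192*l + 704
(3) = 7*b^2 + b*(3 - 57*m) + 8*m^2 + 31*m - 4
(4) = -10*n - 16
(5) = n^2*(15*s + 90) + n*(3*s^2 - 9*s - 162) - 6*s^2 - 42*s - 36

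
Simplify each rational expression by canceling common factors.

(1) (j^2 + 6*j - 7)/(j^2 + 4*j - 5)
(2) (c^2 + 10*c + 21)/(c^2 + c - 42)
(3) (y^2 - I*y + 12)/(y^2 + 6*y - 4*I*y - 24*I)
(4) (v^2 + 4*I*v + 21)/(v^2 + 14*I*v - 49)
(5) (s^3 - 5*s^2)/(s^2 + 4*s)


(1) = (j + 7)/(j + 5)
(2) = (c + 3)/(c - 6)
(3) = (y + 3*I)/(y + 6)
(4) = (v - 3*I)/(v + 7*I)
(5) = (s^2 - 5*s)/(s + 4)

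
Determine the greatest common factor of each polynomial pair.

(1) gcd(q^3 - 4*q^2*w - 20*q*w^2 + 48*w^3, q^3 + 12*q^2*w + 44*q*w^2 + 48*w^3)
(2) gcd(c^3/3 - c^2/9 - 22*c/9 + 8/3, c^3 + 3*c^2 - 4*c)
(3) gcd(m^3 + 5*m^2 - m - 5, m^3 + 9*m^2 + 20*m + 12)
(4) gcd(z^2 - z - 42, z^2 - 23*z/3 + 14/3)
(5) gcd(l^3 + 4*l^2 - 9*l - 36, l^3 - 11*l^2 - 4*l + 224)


(1) = q + 4*w
(2) = 1
(3) = m + 1
(4) = gcd((z - 7)*(z + 6), (z - 7)*(z - 2/3)) = z - 7
(5) = gcd((l - 3)*(l + 3)*(l + 4), (l - 8)*(l - 7)*(l + 4)) = l + 4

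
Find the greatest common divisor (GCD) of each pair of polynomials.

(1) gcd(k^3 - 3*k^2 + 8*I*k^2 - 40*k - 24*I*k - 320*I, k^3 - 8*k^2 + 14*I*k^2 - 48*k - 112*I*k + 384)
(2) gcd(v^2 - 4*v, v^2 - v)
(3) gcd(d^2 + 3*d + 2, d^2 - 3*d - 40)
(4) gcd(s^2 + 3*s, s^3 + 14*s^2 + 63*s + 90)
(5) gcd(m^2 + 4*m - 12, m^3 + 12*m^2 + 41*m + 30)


(1) = gcd((k - 8)*(k + 5)*(k + 8*I), (k - 8)*(k + 6*I)*(k + 8*I)) = k^2 + k*(-8 + 8*I) - 64*I
(2) = gcd(v*(v - 4), v*(v - 1)) = v
(3) = gcd((d + 1)*(d + 2), (d - 8)*(d + 5)) = 1
(4) = s + 3
(5) = m + 6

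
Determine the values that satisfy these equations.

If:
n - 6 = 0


Then:
n = 6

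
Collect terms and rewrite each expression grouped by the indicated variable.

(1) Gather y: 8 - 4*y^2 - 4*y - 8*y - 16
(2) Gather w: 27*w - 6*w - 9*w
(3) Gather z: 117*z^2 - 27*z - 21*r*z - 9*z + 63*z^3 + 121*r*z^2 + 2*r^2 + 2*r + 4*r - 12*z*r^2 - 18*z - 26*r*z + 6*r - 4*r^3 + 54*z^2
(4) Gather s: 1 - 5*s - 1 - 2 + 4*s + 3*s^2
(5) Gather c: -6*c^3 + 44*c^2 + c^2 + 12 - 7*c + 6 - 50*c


(1) = -4*y^2 - 12*y - 8
(2) = 12*w
(3) = -4*r^3 + 2*r^2 + 12*r + 63*z^3 + z^2*(121*r + 171) + z*(-12*r^2 - 47*r - 54)
(4) = 3*s^2 - s - 2
(5) = -6*c^3 + 45*c^2 - 57*c + 18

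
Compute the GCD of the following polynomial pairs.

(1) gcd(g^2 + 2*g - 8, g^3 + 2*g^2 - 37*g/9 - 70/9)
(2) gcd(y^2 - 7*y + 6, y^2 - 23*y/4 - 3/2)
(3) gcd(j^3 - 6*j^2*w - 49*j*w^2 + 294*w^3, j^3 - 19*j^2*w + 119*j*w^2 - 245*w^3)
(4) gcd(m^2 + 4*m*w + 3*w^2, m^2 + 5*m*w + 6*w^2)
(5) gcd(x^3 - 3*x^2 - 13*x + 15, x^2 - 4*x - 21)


(1) = gcd((g - 2)*(g + 4), (g - 2)*(g + 5/3)*(g + 7/3)) = g - 2
(2) = gcd((y - 6)*(y - 1), (y - 6)*(y + 1/4)) = y - 6
(3) = gcd((j - 7*w)*(j - 6*w)*(j + 7*w), (j - 7*w)^2*(j - 5*w)) = -j + 7*w
(4) = m + 3*w
(5) = x + 3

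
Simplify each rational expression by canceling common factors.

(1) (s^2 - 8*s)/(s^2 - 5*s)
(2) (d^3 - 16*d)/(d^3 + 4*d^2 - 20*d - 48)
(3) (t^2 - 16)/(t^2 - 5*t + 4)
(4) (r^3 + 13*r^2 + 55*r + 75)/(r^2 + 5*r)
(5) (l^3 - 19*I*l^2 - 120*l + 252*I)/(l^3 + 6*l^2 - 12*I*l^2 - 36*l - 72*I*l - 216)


(1) = (s - 8)/(s - 5)
(2) = (d^2 + 4*d)/(d^2 + 8*d + 12)
(3) = (t + 4)/(t - 1)
(4) = (r^2 + 8*r + 15)/r
(5) = (l - 7*I)/(l + 6)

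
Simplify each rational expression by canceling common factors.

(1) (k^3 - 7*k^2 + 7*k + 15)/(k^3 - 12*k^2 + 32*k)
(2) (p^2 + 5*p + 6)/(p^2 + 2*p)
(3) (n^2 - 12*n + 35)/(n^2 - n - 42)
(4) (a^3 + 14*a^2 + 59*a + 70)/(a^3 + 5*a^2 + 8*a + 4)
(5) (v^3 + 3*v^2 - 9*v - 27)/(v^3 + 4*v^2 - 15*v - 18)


(1) = (k^3 - 7*k^2 + 7*k + 15)/(k^3 - 12*k^2 + 32*k)
(2) = (p + 3)/p
(3) = (n - 5)/(n + 6)
(4) = (a^2 + 12*a + 35)/(a^2 + 3*a + 2)
(5) = (v^2 + 6*v + 9)/(v^2 + 7*v + 6)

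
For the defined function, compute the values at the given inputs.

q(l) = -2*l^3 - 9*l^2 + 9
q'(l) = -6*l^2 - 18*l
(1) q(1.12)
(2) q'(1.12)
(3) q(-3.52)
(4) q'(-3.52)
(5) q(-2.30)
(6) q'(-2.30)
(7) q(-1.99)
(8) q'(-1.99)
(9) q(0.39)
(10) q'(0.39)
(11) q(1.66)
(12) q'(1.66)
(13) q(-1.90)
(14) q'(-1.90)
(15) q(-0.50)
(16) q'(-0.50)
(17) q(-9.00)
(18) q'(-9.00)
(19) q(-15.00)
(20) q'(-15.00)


(1) = -5.10
(2) = -27.69
(3) = -15.29
(4) = -10.98
(5) = -14.28
(6) = 9.66
(7) = -10.88
(8) = 12.06
(9) = 7.51
(10) = -7.93
(11) = -24.95
(12) = -46.41
(13) = -9.77
(14) = 12.54
(15) = 7.00
(16) = 7.50
(17) = 738.00
(18) = -324.00
(19) = 4734.00
(20) = -1080.00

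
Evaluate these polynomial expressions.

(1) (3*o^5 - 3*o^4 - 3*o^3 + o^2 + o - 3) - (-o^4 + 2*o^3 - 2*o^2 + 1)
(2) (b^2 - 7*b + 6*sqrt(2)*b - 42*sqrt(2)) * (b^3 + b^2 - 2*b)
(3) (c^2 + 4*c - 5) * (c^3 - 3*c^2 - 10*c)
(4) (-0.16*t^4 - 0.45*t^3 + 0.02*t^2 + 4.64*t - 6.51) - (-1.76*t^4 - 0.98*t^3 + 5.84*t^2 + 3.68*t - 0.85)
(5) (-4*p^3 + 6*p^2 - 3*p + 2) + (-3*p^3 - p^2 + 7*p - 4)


(1) = 3*o^5 - 2*o^4 - 5*o^3 + 3*o^2 + o - 4
(2) = b^5 - 6*b^4 + 6*sqrt(2)*b^4 - 36*sqrt(2)*b^3 - 9*b^3 - 54*sqrt(2)*b^2 + 14*b^2 + 84*sqrt(2)*b
(3) = c^5 + c^4 - 27*c^3 - 25*c^2 + 50*c
(4) = 1.6*t^4 + 0.53*t^3 - 5.82*t^2 + 0.96*t - 5.66
(5) = -7*p^3 + 5*p^2 + 4*p - 2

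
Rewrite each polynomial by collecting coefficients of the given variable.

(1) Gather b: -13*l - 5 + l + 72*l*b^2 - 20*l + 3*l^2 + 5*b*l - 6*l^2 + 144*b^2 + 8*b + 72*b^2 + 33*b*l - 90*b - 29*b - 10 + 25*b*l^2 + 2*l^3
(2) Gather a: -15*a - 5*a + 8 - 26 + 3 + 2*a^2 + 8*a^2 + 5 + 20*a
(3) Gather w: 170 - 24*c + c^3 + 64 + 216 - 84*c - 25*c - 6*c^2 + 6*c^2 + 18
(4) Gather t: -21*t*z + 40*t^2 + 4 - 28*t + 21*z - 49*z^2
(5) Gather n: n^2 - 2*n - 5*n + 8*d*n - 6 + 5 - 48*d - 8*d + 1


(1) = b^2*(72*l + 216) + b*(25*l^2 + 38*l - 111) + 2*l^3 - 3*l^2 - 32*l - 15
(2) = 10*a^2 - 10
(3) = c^3 - 133*c + 468
(4) = 40*t^2 + t*(-21*z - 28) - 49*z^2 + 21*z + 4
(5) = -56*d + n^2 + n*(8*d - 7)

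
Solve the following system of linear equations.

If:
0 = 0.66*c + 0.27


Then:
c = -0.41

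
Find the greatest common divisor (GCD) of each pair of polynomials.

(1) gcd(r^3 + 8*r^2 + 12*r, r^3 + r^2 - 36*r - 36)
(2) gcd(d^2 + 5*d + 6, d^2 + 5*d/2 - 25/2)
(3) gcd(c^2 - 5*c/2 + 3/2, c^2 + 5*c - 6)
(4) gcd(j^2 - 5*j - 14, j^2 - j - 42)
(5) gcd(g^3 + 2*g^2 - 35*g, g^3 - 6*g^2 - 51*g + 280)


(1) = r + 6
(2) = gcd((d + 2)*(d + 3), (d - 5/2)*(d + 5)) = 1
(3) = gcd((c - 3/2)*(c - 1), (c - 1)*(c + 6)) = c - 1
(4) = j - 7
(5) = gcd(g*(g - 5)*(g + 7), (g - 8)*(g - 5)*(g + 7)) = g^2 + 2*g - 35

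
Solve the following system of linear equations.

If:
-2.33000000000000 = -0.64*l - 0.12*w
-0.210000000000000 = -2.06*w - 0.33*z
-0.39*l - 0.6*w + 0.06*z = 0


Then:
l = 3.93
w = -1.53
z = 10.20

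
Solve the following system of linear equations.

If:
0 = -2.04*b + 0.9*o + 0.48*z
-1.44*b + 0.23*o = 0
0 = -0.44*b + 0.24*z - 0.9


Then:
b = -0.40
o = -2.52
z = 3.01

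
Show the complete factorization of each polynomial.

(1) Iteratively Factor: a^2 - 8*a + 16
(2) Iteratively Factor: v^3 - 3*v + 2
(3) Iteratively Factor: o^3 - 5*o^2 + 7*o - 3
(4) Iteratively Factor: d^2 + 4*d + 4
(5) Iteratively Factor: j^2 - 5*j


(1) = (a - 4)*(a - 4)
(2) = (v + 2)*(v^2 - 2*v + 1) = (v - 1)*(v + 2)*(v - 1)
(3) = (o - 3)*(o^2 - 2*o + 1) = (o - 3)*(o - 1)*(o - 1)
(4) = (d + 2)*(d + 2)
(5) = (j)*(j - 5)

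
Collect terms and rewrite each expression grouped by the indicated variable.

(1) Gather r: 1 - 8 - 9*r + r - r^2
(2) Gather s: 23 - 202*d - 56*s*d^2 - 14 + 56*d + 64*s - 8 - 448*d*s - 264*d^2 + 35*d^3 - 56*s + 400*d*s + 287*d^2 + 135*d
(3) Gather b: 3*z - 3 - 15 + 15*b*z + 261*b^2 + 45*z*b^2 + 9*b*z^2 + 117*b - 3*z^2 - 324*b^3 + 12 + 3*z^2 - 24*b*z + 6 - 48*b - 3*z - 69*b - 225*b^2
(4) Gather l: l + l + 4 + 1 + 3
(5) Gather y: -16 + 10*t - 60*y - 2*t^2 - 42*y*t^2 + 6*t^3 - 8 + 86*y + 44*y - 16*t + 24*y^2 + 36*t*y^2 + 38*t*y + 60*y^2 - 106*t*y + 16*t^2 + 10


(1) = -r^2 - 8*r - 7
(2) = 35*d^3 + 23*d^2 - 11*d + s*(-56*d^2 - 48*d + 8) + 1
(3) = -324*b^3 + b^2*(45*z + 36) + b*(9*z^2 - 9*z)
(4) = 2*l + 8
(5) = 6*t^3 + 14*t^2 - 6*t + y^2*(36*t + 84) + y*(-42*t^2 - 68*t + 70) - 14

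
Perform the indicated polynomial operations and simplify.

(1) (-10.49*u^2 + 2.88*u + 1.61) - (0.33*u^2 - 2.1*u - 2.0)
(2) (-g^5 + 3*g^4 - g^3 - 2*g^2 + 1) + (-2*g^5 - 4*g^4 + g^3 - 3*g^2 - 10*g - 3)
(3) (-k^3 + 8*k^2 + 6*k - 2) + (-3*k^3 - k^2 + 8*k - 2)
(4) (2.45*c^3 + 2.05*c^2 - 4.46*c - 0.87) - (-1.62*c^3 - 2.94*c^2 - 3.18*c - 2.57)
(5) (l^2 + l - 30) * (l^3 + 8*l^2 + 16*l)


(1) = -10.82*u^2 + 4.98*u + 3.61
(2) = -3*g^5 - g^4 - 5*g^2 - 10*g - 2
(3) = -4*k^3 + 7*k^2 + 14*k - 4
(4) = 4.07*c^3 + 4.99*c^2 - 1.28*c + 1.7
(5) = l^5 + 9*l^4 - 6*l^3 - 224*l^2 - 480*l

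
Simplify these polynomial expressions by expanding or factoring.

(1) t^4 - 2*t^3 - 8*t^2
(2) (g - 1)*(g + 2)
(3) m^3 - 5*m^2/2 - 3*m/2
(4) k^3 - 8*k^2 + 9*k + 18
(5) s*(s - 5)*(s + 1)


(1) = t^2*(t - 4)*(t + 2)
(2) = g^2 + g - 2
(3) = m*(m - 3)*(m + 1/2)
(4) = (k - 6)*(k - 3)*(k + 1)
(5) = s^3 - 4*s^2 - 5*s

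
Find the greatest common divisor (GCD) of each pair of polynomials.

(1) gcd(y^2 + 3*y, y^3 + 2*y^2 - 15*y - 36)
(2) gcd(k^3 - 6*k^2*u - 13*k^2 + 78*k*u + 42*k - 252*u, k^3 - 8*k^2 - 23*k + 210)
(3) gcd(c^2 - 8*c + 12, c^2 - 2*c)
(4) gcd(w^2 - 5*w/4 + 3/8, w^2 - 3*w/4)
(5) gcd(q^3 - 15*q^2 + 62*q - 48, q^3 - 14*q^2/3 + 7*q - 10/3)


(1) = y + 3
(2) = k^2 - 13*k + 42
(3) = gcd((c - 6)*(c - 2), c*(c - 2)) = c - 2
(4) = w - 3/4
(5) = q - 1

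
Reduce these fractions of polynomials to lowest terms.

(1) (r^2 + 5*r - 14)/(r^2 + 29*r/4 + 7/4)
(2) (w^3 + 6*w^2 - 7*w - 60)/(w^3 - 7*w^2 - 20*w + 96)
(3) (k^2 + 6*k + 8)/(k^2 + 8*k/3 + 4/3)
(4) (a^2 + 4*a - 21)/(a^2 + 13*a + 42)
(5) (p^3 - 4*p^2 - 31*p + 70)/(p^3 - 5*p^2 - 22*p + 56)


(1) = (4*r - 8)/(4*r + 1)
(2) = (w + 5)/(w - 8)
(3) = (3*k + 12)/(3*k + 2)
(4) = (a - 3)/(a + 6)
(5) = (p + 5)/(p + 4)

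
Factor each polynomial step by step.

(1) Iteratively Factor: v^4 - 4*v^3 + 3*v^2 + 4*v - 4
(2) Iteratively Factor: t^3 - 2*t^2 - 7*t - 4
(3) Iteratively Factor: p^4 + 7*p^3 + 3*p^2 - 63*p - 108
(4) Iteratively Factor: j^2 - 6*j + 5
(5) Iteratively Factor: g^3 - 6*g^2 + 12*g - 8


(1) = (v - 2)*(v^3 - 2*v^2 - v + 2) = (v - 2)*(v + 1)*(v^2 - 3*v + 2) = (v - 2)^2*(v + 1)*(v - 1)
(2) = (t + 1)*(t^2 - 3*t - 4) = (t - 4)*(t + 1)*(t + 1)
(3) = (p + 4)*(p^3 + 3*p^2 - 9*p - 27) = (p + 3)*(p + 4)*(p^2 - 9) = (p - 3)*(p + 3)*(p + 4)*(p + 3)
(4) = (j - 5)*(j - 1)
(5) = (g - 2)*(g^2 - 4*g + 4) = (g - 2)^2*(g - 2)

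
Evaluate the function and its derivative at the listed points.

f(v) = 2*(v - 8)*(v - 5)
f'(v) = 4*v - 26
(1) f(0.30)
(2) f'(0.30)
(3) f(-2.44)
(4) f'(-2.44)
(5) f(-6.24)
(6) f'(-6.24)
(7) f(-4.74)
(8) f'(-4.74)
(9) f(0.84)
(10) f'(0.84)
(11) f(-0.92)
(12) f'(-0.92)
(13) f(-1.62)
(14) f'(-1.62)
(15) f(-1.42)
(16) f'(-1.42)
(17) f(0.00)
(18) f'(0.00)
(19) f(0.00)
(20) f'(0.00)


(1) = 72.38
(2) = -24.80
(3) = 155.35
(4) = -35.76
(5) = 320.12
(6) = -50.96
(7) = 248.18
(8) = -44.96
(9) = 59.57
(10) = -22.64
(11) = 105.61
(12) = -29.68
(13) = 127.37
(14) = -32.48
(15) = 120.95
(16) = -31.68
(17) = 80.00
(18) = -26.00
(19) = 80.00
(20) = -26.00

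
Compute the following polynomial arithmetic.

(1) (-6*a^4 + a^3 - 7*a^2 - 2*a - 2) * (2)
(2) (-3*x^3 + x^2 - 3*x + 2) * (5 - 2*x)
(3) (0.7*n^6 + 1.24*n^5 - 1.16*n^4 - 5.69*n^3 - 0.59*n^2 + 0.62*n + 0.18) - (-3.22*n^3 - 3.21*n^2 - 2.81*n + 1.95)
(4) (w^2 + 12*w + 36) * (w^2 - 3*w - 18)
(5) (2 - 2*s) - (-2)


(1) = -12*a^4 + 2*a^3 - 14*a^2 - 4*a - 4
(2) = 6*x^4 - 17*x^3 + 11*x^2 - 19*x + 10
(3) = 0.7*n^6 + 1.24*n^5 - 1.16*n^4 - 2.47*n^3 + 2.62*n^2 + 3.43*n - 1.77
(4) = w^4 + 9*w^3 - 18*w^2 - 324*w - 648
(5) = 4 - 2*s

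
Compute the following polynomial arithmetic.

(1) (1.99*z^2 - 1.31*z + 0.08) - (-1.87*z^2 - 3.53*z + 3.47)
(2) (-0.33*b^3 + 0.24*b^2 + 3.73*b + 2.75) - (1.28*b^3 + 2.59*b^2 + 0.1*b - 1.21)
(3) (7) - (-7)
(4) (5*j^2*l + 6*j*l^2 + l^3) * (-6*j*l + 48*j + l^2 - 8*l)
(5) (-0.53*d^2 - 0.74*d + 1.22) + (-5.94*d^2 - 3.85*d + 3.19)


(1) = 3.86*z^2 + 2.22*z - 3.39
(2) = -1.61*b^3 - 2.35*b^2 + 3.63*b + 3.96
(3) = 14
(4) = -30*j^3*l^2 + 240*j^3*l - 31*j^2*l^3 + 248*j^2*l^2 + l^5 - 8*l^4
(5) = -6.47*d^2 - 4.59*d + 4.41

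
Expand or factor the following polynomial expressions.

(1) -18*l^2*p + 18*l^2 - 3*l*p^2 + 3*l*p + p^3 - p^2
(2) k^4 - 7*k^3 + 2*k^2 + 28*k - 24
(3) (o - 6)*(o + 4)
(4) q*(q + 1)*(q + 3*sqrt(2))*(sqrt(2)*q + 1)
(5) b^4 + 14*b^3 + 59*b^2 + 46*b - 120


(1) = (-6*l + p)*(3*l + p)*(p - 1)
(2) = (k - 6)*(k - 2)*(k - 1)*(k + 2)
(3) = o^2 - 2*o - 24
(4) = sqrt(2)*q^4 + sqrt(2)*q^3 + 7*q^3 + 3*sqrt(2)*q^2 + 7*q^2 + 3*sqrt(2)*q
(5) = (b - 1)*(b + 4)*(b + 5)*(b + 6)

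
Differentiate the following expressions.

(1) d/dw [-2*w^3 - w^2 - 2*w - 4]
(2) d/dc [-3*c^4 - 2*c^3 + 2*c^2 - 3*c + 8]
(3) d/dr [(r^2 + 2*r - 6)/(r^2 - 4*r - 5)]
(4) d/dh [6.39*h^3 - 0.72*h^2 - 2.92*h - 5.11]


(1) = -6*w^2 - 2*w - 2
(2) = -12*c^3 - 6*c^2 + 4*c - 3
(3) = 2*(-3*r^2 + r - 17)/(r^4 - 8*r^3 + 6*r^2 + 40*r + 25)
(4) = 19.17*h^2 - 1.44*h - 2.92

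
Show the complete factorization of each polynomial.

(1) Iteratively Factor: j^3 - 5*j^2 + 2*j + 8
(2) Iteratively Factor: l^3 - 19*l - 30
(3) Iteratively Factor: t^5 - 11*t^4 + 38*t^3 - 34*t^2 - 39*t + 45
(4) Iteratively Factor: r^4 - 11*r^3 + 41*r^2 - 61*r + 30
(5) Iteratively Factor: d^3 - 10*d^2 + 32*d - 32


(1) = (j - 4)*(j^2 - j - 2) = (j - 4)*(j - 2)*(j + 1)
(2) = (l - 5)*(l^2 + 5*l + 6) = (l - 5)*(l + 2)*(l + 3)
(3) = (t - 3)*(t^4 - 8*t^3 + 14*t^2 + 8*t - 15) = (t - 3)*(t + 1)*(t^3 - 9*t^2 + 23*t - 15) = (t - 3)*(t - 1)*(t + 1)*(t^2 - 8*t + 15) = (t - 3)^2*(t - 1)*(t + 1)*(t - 5)
(4) = (r - 2)*(r^3 - 9*r^2 + 23*r - 15) = (r - 5)*(r - 2)*(r^2 - 4*r + 3) = (r - 5)*(r - 3)*(r - 2)*(r - 1)
(5) = (d - 2)*(d^2 - 8*d + 16) = (d - 4)*(d - 2)*(d - 4)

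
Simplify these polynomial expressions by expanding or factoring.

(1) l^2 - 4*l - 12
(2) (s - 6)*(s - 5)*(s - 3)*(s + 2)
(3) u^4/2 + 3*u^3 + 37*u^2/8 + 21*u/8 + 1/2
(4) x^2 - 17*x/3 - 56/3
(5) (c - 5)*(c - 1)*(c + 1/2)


(1) = (l - 6)*(l + 2)
(2) = s^4 - 12*s^3 + 35*s^2 + 36*s - 180
(3) = (u/2 + 1/2)*(u + 1/2)^2*(u + 4)
(4) = (x - 8)*(x + 7/3)
(5) = c^3 - 11*c^2/2 + 2*c + 5/2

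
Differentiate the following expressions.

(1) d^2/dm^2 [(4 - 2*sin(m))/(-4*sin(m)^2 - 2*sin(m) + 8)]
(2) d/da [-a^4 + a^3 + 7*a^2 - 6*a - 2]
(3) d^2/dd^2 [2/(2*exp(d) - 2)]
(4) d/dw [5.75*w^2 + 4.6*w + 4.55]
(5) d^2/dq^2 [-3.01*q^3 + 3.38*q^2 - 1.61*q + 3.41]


(1) = (-36*sin(m)^5 + 34*sin(m)^4 + 14*sin(m)^2 + 15*sin(m) - 3*sin(3*m) + 2*sin(5*m) - 28)/(2*sin(m)^2 + sin(m) - 4)^3
(2) = -4*a^3 + 3*a^2 + 14*a - 6
(3) = (exp(d) + 1)*exp(d)/(exp(d) - 1)^3
(4) = 11.5*w + 4.6
(5) = 6.76 - 18.06*q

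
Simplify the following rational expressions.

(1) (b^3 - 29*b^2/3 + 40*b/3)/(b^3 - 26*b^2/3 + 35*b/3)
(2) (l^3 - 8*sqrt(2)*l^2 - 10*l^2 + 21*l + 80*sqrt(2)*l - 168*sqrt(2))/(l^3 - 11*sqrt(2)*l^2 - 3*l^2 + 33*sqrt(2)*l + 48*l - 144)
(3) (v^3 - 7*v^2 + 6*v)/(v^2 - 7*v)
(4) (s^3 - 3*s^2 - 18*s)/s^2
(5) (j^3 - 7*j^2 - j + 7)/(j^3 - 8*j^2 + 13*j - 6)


(1) = (b - 8)/(b - 7)
(2) = (l - 7)/(l - 3*sqrt(2))
(3) = (v^2 - 7*v + 6)/(v - 7)
(4) = (s^2 - 3*s - 18)/s
(5) = (j^2 - 6*j - 7)/(j^2 - 7*j + 6)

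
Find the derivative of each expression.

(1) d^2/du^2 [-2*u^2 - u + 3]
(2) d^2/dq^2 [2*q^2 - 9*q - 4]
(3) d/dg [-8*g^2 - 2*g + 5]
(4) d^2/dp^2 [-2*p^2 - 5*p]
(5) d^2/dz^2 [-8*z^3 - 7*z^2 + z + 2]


(1) = -4
(2) = 4
(3) = -16*g - 2
(4) = -4
(5) = -48*z - 14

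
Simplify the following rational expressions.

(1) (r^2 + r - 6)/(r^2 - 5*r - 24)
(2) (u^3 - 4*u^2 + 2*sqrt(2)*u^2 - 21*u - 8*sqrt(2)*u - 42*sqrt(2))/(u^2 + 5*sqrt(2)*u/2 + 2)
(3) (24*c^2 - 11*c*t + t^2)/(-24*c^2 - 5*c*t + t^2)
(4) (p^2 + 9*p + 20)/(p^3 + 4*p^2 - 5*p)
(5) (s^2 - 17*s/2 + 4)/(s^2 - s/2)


(1) = (r - 2)/(r - 8)
(2) = (2*u^2 - 8*u - 42)/(2*u + sqrt(2))
(3) = (-3*c + t)/(3*c + t)
(4) = (p + 4)/(p^2 - p)
(5) = (s - 8)/s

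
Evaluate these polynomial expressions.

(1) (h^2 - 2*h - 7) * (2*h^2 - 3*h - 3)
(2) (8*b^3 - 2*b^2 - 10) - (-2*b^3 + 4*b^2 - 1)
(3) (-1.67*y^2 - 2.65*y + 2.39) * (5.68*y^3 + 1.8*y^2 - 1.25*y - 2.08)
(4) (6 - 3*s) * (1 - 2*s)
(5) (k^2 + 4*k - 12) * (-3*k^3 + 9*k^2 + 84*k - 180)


(1) = 2*h^4 - 7*h^3 - 11*h^2 + 27*h + 21
(2) = 10*b^3 - 6*b^2 - 9
(3) = -9.4856*y^5 - 18.058*y^4 + 10.8927*y^3 + 11.0881*y^2 + 2.5245*y - 4.9712
(4) = 6*s^2 - 15*s + 6
(5) = -3*k^5 - 3*k^4 + 156*k^3 + 48*k^2 - 1728*k + 2160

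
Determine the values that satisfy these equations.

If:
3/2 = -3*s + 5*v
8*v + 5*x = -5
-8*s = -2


Then:
s = 1/4
v = 9/20
x = -43/25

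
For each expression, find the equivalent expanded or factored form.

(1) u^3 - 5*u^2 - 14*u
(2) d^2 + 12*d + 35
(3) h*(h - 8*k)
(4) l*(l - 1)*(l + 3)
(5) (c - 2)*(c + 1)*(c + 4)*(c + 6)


(1) = u*(u - 7)*(u + 2)
(2) = (d + 5)*(d + 7)
(3) = h^2 - 8*h*k
(4) = l^3 + 2*l^2 - 3*l
(5) = c^4 + 9*c^3 + 12*c^2 - 44*c - 48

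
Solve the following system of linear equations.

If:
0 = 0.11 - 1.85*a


Then:
a = 0.06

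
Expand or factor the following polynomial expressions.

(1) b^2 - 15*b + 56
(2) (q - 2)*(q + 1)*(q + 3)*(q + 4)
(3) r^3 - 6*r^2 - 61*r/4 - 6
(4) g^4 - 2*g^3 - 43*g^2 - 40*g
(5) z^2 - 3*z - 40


(1) = (b - 8)*(b - 7)
(2) = q^4 + 6*q^3 + 3*q^2 - 26*q - 24
(3) = (r - 8)*(r + 1/2)*(r + 3/2)
(4) = g*(g - 8)*(g + 1)*(g + 5)
(5) = (z - 8)*(z + 5)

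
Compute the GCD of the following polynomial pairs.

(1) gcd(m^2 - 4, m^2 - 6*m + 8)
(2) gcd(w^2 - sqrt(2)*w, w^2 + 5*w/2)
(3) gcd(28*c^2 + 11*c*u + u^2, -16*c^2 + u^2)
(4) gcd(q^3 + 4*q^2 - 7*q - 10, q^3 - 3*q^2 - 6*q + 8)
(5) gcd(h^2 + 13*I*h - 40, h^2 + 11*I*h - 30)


(1) = gcd((m - 2)*(m + 2), (m - 4)*(m - 2)) = m - 2
(2) = w
(3) = gcd((4*c + u)*(7*c + u), (-4*c + u)*(4*c + u)) = 4*c + u
(4) = gcd((q - 2)*(q + 1)*(q + 5), (q - 4)*(q - 1)*(q + 2)) = 1
(5) = gcd((h + 5*I)*(h + 8*I), (h + 5*I)*(h + 6*I)) = h + 5*I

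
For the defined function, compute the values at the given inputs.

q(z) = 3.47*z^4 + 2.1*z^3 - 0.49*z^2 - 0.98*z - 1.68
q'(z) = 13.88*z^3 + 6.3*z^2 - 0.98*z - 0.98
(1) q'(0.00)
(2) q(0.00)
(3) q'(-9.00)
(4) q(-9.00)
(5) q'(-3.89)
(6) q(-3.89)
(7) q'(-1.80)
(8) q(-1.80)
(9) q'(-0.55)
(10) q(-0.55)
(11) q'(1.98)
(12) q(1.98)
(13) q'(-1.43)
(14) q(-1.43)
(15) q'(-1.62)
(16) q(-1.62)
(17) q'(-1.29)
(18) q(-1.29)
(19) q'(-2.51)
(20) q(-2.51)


(1) = -0.98
(2) = -1.68
(3) = -9600.38
(4) = 21203.22
(5) = -718.87
(6) = 665.67
(7) = -59.75
(8) = 22.68
(9) = -0.84
(10) = -1.32
(11) = 129.52
(12) = 64.09
(13) = -27.28
(14) = 7.09
(15) = -41.87
(16) = 13.59
(17) = -19.03
(18) = 3.87
(19) = -178.32
(20) = 102.21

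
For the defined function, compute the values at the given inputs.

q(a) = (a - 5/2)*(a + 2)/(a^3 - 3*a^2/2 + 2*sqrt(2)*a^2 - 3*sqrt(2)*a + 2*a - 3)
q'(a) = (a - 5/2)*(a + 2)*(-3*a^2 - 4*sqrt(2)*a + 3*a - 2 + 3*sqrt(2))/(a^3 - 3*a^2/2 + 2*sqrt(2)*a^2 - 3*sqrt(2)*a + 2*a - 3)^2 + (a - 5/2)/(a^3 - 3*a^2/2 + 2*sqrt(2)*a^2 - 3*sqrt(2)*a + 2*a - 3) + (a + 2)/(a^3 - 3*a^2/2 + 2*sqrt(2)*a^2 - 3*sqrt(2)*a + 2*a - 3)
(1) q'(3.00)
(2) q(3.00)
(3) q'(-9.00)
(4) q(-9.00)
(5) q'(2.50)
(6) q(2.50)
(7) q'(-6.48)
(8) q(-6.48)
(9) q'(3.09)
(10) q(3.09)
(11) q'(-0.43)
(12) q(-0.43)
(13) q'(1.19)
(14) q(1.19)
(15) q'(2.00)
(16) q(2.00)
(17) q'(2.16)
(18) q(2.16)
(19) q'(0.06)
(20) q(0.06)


(1) = 0.09
(2) = 0.09
(3) = -0.02
(4) = -0.13
(5) = 0.29
(6) = 0.00
(7) = -0.04
(8) = -0.20
(9) = 0.08
(10) = 0.09
(11) = -3.00
(12) = 2.46
(13) = 3.99
(14) = 1.99
(15) = 1.49
(16) = -0.34
(17) = 0.80
(18) = -0.17
(19) = -0.94
(20) = 1.61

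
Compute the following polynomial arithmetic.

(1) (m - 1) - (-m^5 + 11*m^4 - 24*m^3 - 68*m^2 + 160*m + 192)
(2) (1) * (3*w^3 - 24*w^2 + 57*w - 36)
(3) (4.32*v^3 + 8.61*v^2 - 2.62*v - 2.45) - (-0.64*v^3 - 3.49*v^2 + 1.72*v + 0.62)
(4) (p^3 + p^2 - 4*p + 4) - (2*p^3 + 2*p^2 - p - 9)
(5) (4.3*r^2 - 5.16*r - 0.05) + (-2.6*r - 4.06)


(1) = m^5 - 11*m^4 + 24*m^3 + 68*m^2 - 159*m - 193
(2) = 3*w^3 - 24*w^2 + 57*w - 36
(3) = 4.96*v^3 + 12.1*v^2 - 4.34*v - 3.07
(4) = -p^3 - p^2 - 3*p + 13
(5) = 4.3*r^2 - 7.76*r - 4.11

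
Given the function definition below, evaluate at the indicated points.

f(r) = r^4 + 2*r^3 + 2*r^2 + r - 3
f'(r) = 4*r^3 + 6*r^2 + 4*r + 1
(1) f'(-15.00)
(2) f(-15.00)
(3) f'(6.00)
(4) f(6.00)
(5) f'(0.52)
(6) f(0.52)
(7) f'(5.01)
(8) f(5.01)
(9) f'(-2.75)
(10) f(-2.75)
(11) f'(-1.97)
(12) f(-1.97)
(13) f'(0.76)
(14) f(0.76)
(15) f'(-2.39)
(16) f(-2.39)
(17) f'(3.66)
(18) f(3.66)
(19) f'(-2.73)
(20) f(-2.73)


(1) = -12209.00
(2) = 44307.00
(3) = 1105.00
(4) = 1803.00
(5) = 5.26
(6) = -1.58
(7) = 674.65
(8) = 933.73
(9) = -47.81
(10) = 24.97
(11) = -14.18
(12) = 2.56
(13) = 9.26
(14) = 0.13
(15) = -28.90
(16) = 11.36
(17) = 292.13
(18) = 304.95
(19) = -46.59
(20) = 24.03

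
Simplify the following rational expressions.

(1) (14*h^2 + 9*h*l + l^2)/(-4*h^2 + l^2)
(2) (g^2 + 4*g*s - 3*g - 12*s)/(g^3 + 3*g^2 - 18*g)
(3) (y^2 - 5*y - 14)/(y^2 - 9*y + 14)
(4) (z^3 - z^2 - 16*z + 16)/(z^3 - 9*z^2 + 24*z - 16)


(1) = (-7*h - l)/(2*h - l)
(2) = (g + 4*s)/(g^2 + 6*g)
(3) = (y + 2)/(y - 2)
(4) = (z + 4)/(z - 4)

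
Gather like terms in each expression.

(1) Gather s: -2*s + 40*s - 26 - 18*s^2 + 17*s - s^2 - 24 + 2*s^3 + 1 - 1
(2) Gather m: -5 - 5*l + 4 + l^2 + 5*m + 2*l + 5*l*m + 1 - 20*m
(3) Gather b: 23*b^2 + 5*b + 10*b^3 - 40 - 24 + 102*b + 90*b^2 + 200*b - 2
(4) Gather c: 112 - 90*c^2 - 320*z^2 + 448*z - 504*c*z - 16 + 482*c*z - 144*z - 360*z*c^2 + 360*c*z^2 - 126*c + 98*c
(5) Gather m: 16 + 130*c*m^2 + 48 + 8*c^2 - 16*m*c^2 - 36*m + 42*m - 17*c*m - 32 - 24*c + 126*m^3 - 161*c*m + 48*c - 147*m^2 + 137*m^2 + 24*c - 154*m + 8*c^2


(1) = 2*s^3 - 19*s^2 + 55*s - 50
(2) = l^2 - 3*l + m*(5*l - 15)
(3) = 10*b^3 + 113*b^2 + 307*b - 66
(4) = c^2*(-360*z - 90) + c*(360*z^2 - 22*z - 28) - 320*z^2 + 304*z + 96
(5) = 16*c^2 + 48*c + 126*m^3 + m^2*(130*c - 10) + m*(-16*c^2 - 178*c - 148) + 32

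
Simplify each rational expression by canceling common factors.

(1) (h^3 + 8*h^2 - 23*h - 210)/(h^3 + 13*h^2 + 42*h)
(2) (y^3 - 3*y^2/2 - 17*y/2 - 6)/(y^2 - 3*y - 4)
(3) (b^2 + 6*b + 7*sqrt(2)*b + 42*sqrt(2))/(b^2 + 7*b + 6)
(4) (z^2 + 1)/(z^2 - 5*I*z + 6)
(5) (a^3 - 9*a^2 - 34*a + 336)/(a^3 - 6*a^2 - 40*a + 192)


(1) = (h - 5)/h
(2) = y + 3/2
(3) = (b + 7*sqrt(2))/(b + 1)
(4) = (z - I)/(z - 6*I)
(5) = (a - 7)/(a - 4)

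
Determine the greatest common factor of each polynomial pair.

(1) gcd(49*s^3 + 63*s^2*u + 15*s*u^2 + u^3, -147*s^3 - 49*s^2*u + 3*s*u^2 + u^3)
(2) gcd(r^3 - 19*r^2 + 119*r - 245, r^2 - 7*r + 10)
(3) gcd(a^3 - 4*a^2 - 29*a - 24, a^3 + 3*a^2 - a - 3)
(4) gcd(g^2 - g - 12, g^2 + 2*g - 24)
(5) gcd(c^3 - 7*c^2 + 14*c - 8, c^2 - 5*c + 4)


(1) = gcd((s + u)*(7*s + u)^2, (-7*s + u)*(3*s + u)*(7*s + u)) = 7*s + u
(2) = r - 5
(3) = gcd((a - 8)*(a + 1)*(a + 3), (a - 1)*(a + 1)*(a + 3)) = a^2 + 4*a + 3
(4) = gcd((g - 4)*(g + 3), (g - 4)*(g + 6)) = g - 4
(5) = c^2 - 5*c + 4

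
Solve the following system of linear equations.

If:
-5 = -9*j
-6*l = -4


Then:
j = 5/9
l = 2/3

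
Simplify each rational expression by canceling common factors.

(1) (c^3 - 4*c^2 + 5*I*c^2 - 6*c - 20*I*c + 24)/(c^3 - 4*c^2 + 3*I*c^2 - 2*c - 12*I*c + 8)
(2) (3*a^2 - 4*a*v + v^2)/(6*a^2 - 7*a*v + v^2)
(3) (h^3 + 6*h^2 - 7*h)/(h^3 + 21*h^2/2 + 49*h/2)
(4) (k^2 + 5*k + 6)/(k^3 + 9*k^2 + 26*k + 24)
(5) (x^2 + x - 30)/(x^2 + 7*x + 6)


(1) = (c + 3*I)/(c + I)
(2) = (-3*a + v)/(-6*a + v)
(3) = (2*h - 2)/(2*h + 7)
(4) = 1/(k + 4)
(5) = (x - 5)/(x + 1)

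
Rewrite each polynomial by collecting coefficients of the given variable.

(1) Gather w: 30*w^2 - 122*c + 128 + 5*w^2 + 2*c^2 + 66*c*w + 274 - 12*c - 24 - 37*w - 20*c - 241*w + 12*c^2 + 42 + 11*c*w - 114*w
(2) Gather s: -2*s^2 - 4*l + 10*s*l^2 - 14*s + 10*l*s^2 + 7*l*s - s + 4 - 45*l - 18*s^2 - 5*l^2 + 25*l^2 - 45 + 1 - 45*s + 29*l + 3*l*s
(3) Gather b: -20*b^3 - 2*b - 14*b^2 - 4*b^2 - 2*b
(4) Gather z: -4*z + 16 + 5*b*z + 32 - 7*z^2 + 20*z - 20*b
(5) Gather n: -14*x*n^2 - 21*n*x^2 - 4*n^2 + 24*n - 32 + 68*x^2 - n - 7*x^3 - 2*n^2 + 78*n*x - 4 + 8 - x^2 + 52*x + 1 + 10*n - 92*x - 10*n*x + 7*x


(1) = 14*c^2 - 154*c + 35*w^2 + w*(77*c - 392) + 420
(2) = 20*l^2 - 20*l + s^2*(10*l - 20) + s*(10*l^2 + 10*l - 60) - 40
(3) = -20*b^3 - 18*b^2 - 4*b
(4) = -20*b - 7*z^2 + z*(5*b + 16) + 48
(5) = n^2*(-14*x - 6) + n*(-21*x^2 + 68*x + 33) - 7*x^3 + 67*x^2 - 33*x - 27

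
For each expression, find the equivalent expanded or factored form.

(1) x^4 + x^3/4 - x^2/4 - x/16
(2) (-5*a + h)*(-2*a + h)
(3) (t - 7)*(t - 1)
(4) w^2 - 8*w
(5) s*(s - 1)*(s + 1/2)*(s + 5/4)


(1) = x*(x - 1/2)*(x + 1/4)*(x + 1/2)
(2) = 10*a^2 - 7*a*h + h^2
(3) = t^2 - 8*t + 7
(4) = w*(w - 8)
(5) = s^4 + 3*s^3/4 - 9*s^2/8 - 5*s/8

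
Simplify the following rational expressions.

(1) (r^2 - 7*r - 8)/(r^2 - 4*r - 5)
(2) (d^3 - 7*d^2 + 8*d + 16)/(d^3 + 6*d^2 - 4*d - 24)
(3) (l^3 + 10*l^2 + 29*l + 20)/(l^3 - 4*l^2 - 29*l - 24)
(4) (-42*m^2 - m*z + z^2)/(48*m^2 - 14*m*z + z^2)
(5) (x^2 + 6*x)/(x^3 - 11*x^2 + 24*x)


(1) = (r - 8)/(r - 5)
(2) = (d^3 - 7*d^2 + 8*d + 16)/(d^3 + 6*d^2 - 4*d - 24)
(3) = (l^2 + 9*l + 20)/(l^2 - 5*l - 24)
(4) = (-42*m^2 - m*z + z^2)/(48*m^2 - 14*m*z + z^2)
(5) = (x + 6)/(x^2 - 11*x + 24)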